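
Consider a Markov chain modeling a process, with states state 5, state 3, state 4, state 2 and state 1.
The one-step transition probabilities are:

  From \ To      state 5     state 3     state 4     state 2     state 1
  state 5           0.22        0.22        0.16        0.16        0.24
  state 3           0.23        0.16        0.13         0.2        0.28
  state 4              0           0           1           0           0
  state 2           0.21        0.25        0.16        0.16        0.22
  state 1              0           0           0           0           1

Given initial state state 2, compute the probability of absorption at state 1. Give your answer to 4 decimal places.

0.6080

Let h(s) be the probability of absorption at state 1 starting from transient state s. Then h(state 1) = 1 and h(state 4) = 0. By first-step analysis:
h(state 5) = 0.22·h(state 5) + 0.22·h(state 3) + 0.16·0 + 0.16·h(state 2) + 0.24·1
h(state 3) = 0.23·h(state 5) + 0.16·h(state 3) + 0.13·0 + 0.2·h(state 2) + 0.28·1
h(state 2) = 0.21·h(state 5) + 0.25·h(state 3) + 0.16·0 + 0.16·h(state 2) + 0.22·1
Solving: h(state 5) = 0.6147, h(state 3) = 0.6464, h(state 2) = 0.6080.
Starting from state 2, the probability is 0.6080.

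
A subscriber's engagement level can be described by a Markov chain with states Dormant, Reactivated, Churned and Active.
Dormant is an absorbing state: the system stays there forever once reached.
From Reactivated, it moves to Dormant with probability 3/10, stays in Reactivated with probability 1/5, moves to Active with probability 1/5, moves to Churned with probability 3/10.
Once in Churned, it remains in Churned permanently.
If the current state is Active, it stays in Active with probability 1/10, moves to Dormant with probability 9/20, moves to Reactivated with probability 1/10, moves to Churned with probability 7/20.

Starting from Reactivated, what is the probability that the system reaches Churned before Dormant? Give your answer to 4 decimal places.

0.4857

Let h(s) be the probability of absorption at Churned starting from transient state s. Then h(Churned) = 1 and h(Dormant) = 0. By first-step analysis:
h(Reactivated) = 0.3·0 + 0.2·h(Reactivated) + 0.3·1 + 0.2·h(Active)
h(Active) = 0.45·0 + 0.1·h(Reactivated) + 0.35·1 + 0.1·h(Active)
Solving: h(Reactivated) = 0.4857, h(Active) = 0.4429.
Starting from Reactivated, the probability is 0.4857.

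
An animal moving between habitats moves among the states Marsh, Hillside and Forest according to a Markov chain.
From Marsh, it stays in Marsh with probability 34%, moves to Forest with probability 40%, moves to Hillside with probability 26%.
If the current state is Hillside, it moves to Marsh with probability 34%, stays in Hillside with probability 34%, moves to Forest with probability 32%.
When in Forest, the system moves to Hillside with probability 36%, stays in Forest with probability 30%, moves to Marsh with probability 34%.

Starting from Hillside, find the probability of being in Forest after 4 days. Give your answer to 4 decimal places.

0.3404

Propagate the distribution vector 4 days from Hillside.
After 0 days: (0.0000, 1.0000, 0.0000)
After 1 day: (0.3400, 0.3400, 0.3200)
After 2 days: (0.3400, 0.3192, 0.3408)
After 3 days: (0.3400, 0.3196, 0.3404)
After 4 days: (0.3400, 0.3196, 0.3404)
P(in Forest after 4 days) = 0.3404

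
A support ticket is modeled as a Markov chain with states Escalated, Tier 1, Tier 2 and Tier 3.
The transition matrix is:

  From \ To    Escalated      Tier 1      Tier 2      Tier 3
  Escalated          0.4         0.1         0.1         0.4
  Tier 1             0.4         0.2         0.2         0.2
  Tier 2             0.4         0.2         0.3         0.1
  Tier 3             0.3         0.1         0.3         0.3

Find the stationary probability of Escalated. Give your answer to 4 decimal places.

0.3719

Let the stationary distribution be π with π = πP and π_1 + π_2 + π_3 + π_4 = 1.
π_1 = 0.4·π_1 + 0.4·π_2 + 0.4·π_3 + 0.3·π_4
π_2 = 0.1·π_1 + 0.2·π_2 + 0.2·π_3 + 0.1·π_4
π_3 = 0.1·π_1 + 0.2·π_2 + 0.3·π_3 + 0.3·π_4
Solving with the normalization constraint gives π = (0.3719, 0.1347, 0.2122, 0.2813).
So the stationary probability of Escalated is 0.3719.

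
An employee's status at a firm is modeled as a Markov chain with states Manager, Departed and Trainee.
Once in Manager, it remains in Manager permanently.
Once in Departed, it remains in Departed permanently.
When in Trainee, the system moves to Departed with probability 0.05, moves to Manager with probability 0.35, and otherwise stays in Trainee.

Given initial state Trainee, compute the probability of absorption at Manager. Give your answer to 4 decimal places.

Let h(s) be the probability of absorption at Manager starting from transient state s. Then h(Manager) = 1 and h(Departed) = 0. By first-step analysis:
h(Trainee) = 0.35·1 + 0.05·0 + 0.6·h(Trainee)
Solving: h(Trainee) = 0.8750.
Starting from Trainee, the probability is 0.8750.

0.8750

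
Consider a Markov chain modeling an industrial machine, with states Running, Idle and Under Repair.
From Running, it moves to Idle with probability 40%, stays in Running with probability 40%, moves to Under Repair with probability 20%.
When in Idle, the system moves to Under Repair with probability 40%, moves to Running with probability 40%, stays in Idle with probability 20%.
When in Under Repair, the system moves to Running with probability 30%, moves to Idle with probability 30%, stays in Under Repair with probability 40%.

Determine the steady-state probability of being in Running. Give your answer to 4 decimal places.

Let the stationary distribution be π with π = πP and π_1 + π_2 + π_3 = 1.
π_1 = 0.4·π_1 + 0.4·π_2 + 0.3·π_3
π_2 = 0.4·π_1 + 0.2·π_2 + 0.3·π_3
Solving with the normalization constraint gives π = (0.3673, 0.3061, 0.3265).
So the stationary probability of Running is 0.3673.

0.3673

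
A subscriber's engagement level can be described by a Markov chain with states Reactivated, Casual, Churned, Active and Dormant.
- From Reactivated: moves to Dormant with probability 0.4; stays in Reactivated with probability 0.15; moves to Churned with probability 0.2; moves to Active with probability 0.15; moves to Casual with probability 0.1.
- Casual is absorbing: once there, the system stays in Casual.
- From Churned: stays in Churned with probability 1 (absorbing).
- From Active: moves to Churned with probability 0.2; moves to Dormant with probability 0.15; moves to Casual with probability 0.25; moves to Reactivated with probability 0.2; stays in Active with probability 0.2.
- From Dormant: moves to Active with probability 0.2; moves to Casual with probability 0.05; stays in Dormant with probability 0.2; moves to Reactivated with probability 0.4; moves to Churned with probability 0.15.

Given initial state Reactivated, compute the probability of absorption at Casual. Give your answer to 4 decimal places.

0.3752

Let h(s) be the probability of absorption at Casual starting from transient state s. Then h(Casual) = 1 and h(Churned) = 0. By first-step analysis:
h(Reactivated) = 0.15·h(Reactivated) + 0.1·1 + 0.2·0 + 0.15·h(Active) + 0.4·h(Dormant)
h(Active) = 0.2·h(Reactivated) + 0.25·1 + 0.2·0 + 0.2·h(Active) + 0.15·h(Dormant)
h(Dormant) = 0.4·h(Reactivated) + 0.05·1 + 0.15·0 + 0.2·h(Active) + 0.2·h(Dormant)
Solving: h(Reactivated) = 0.3752, h(Active) = 0.4755, h(Dormant) = 0.3690.
Starting from Reactivated, the probability is 0.3752.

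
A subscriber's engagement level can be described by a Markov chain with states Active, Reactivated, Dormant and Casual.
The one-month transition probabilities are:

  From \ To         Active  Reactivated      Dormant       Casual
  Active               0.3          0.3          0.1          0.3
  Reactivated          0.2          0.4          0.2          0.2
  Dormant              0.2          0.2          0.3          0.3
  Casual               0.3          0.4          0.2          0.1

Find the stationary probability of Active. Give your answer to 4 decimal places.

Let the stationary distribution be π with π = πP and π_1 + π_2 + π_3 + π_4 = 1.
π_1 = 0.3·π_1 + 0.2·π_2 + 0.2·π_3 + 0.3·π_4
π_2 = 0.3·π_1 + 0.4·π_2 + 0.2·π_3 + 0.4·π_4
π_3 = 0.1·π_1 + 0.2·π_2 + 0.3·π_3 + 0.2·π_4
Solving with the normalization constraint gives π = (0.2469, 0.3364, 0.1948, 0.2220).
So the stationary probability of Active is 0.2469.

0.2469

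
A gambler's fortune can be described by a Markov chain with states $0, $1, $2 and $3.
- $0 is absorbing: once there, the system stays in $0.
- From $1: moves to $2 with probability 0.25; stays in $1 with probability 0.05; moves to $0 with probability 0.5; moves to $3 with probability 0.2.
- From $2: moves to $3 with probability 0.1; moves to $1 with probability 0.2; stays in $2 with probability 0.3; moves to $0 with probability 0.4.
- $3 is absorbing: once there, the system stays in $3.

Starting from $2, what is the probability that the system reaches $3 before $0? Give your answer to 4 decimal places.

0.2195

Let h(s) be the probability of absorption at $3 starting from transient state s. Then h($3) = 1 and h($0) = 0. By first-step analysis:
h($1) = 0.5·0 + 0.05·h($1) + 0.25·h($2) + 0.2·1
h($2) = 0.4·0 + 0.2·h($1) + 0.3·h($2) + 0.1·1
Solving: h($1) = 0.2683, h($2) = 0.2195.
Starting from $2, the probability is 0.2195.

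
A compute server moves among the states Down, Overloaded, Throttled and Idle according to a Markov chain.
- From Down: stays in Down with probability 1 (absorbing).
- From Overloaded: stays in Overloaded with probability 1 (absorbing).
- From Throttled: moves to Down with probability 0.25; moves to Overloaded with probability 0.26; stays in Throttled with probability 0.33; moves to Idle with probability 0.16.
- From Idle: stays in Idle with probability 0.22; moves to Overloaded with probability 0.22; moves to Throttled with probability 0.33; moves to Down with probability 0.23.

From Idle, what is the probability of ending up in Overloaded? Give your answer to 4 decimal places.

Let h(s) be the probability of absorption at Overloaded starting from transient state s. Then h(Overloaded) = 1 and h(Down) = 0. By first-step analysis:
h(Throttled) = 0.25·0 + 0.26·1 + 0.33·h(Throttled) + 0.16·h(Idle)
h(Idle) = 0.23·0 + 0.22·1 + 0.33·h(Throttled) + 0.22·h(Idle)
Solving: h(Throttled) = 0.5066, h(Idle) = 0.4964.
Starting from Idle, the probability is 0.4964.

0.4964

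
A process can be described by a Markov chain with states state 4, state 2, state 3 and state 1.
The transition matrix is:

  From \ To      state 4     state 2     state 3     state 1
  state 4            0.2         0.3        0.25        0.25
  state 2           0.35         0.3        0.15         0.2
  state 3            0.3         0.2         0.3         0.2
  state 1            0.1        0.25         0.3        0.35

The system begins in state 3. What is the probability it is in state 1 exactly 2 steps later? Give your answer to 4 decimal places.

Propagate the distribution vector 2 steps from state 3.
After 0 steps: (0.0000, 0.0000, 1.0000, 0.0000)
After 1 step: (0.3000, 0.2000, 0.3000, 0.2000)
After 2 steps: (0.2400, 0.2600, 0.2550, 0.2450)
P(in state 1 after 2 steps) = 0.2450

0.2450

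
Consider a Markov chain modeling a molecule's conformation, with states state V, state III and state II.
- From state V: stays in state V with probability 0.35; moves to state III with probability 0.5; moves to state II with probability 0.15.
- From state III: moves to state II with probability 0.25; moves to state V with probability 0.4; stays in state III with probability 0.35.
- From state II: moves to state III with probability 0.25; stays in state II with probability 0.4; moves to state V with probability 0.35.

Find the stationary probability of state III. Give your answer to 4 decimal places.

Let the stationary distribution be π with π = πP and π_1 + π_2 + π_3 = 1.
π_1 = 0.35·π_1 + 0.4·π_2 + 0.35·π_3
π_2 = 0.5·π_1 + 0.35·π_2 + 0.25·π_3
Solving with the normalization constraint gives π = (0.3690, 0.3803, 0.2507).
So the stationary probability of state III is 0.3803.

0.3803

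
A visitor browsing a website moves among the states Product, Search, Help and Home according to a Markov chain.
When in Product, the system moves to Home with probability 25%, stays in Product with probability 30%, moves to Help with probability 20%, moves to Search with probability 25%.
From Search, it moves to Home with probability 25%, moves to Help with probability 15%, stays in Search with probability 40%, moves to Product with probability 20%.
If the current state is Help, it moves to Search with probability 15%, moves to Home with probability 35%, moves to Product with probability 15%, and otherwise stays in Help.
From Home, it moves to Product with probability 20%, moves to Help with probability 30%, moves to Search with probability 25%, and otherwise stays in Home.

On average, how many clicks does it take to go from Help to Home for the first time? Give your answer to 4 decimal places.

Let t(s) be the expected number of clicks to first reach Home from state s, with t(Home) = 0. Conditioning on the first click:
t(Product) = 1 + 0.3·t(Product) + 0.25·t(Search) + 0.2·t(Help)
t(Search) = 1 + 0.2·t(Product) + 0.4·t(Search) + 0.15·t(Help)
t(Help) = 1 + 0.15·t(Product) + 0.15·t(Search) + 0.35·t(Help)
Solving: t(Product) = 3.6771, t(Search) = 3.7028, t(Help) = 3.2415.
Expected clicks from Help to Home: 3.2415.

3.2415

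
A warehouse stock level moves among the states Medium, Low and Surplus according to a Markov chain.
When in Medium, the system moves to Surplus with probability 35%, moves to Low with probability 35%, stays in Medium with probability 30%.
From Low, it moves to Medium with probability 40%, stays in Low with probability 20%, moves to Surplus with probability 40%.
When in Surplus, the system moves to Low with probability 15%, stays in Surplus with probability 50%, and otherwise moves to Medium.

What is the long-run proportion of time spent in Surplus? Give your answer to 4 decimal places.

Let the stationary distribution be π with π = πP and π_1 + π_2 + π_3 = 1.
π_1 = 0.3·π_1 + 0.4·π_2 + 0.35·π_3
π_2 = 0.35·π_1 + 0.2·π_2 + 0.15·π_3
Solving with the normalization constraint gives π = (0.3443, 0.2304, 0.4253).
So the stationary probability of Surplus is 0.4253.

0.4253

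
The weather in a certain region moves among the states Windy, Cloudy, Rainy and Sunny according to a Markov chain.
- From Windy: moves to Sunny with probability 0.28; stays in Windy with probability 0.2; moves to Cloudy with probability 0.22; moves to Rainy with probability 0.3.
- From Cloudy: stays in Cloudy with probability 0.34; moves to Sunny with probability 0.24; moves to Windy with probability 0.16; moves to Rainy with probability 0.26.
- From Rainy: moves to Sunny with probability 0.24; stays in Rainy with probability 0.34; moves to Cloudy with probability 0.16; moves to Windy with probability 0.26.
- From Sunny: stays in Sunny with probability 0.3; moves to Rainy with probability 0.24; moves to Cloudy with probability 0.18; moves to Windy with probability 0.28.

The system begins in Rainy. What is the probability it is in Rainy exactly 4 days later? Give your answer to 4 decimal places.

0.2869

Propagate the distribution vector 4 days from Rainy.
After 0 days: (0.0000, 0.0000, 1.0000, 0.0000)
After 1 day: (0.2600, 0.1600, 0.3400, 0.2400)
After 2 days: (0.2332, 0.2092, 0.2928, 0.2648)
After 3 days: (0.2304, 0.2169, 0.2875, 0.2652)
After 4 days: (0.2298, 0.2182, 0.2869, 0.2651)
P(in Rainy after 4 days) = 0.2869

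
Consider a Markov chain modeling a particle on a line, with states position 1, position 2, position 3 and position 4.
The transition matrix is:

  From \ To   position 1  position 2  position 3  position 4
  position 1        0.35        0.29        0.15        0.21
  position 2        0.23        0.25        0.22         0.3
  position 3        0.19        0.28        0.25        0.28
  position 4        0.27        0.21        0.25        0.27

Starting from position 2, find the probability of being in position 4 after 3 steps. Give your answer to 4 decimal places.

0.2642

Propagate the distribution vector 3 steps from position 2.
After 0 steps: (0.0000, 1.0000, 0.0000, 0.0000)
After 1 step: (0.2300, 0.2500, 0.2200, 0.3000)
After 2 steps: (0.2608, 0.2538, 0.2195, 0.2659)
After 3 steps: (0.2632, 0.2564, 0.2163, 0.2642)
P(in position 4 after 3 steps) = 0.2642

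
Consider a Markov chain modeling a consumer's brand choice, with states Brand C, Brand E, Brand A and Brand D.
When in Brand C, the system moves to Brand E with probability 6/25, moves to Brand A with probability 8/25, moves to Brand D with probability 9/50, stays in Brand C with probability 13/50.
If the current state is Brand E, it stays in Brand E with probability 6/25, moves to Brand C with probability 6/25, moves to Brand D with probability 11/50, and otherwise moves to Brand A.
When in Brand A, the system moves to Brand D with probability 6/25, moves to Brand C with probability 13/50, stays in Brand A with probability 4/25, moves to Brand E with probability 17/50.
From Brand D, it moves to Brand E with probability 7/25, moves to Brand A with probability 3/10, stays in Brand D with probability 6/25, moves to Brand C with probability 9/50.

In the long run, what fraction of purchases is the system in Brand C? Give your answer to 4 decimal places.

Let the stationary distribution be π with π = πP and π_1 + π_2 + π_3 + π_4 = 1.
π_1 = 0.26·π_1 + 0.24·π_2 + 0.26·π_3 + 0.18·π_4
π_2 = 0.24·π_1 + 0.24·π_2 + 0.34·π_3 + 0.28·π_4
π_3 = 0.32·π_1 + 0.3·π_2 + 0.16·π_3 + 0.3·π_4
Solving with the normalization constraint gives π = (0.2369, 0.2755, 0.2673, 0.2203).
So the stationary probability of Brand C is 0.2369.

0.2369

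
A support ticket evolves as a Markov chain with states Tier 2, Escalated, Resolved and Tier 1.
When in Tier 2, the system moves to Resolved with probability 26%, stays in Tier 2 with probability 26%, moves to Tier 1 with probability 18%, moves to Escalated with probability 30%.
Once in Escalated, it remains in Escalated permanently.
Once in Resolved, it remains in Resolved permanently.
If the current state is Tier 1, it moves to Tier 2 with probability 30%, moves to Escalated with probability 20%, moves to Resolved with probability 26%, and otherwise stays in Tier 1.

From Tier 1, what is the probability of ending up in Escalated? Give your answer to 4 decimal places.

Let h(s) be the probability of absorption at Escalated starting from transient state s. Then h(Escalated) = 1 and h(Resolved) = 0. By first-step analysis:
h(Tier 2) = 0.26·h(Tier 2) + 0.3·1 + 0.26·0 + 0.18·h(Tier 1)
h(Tier 1) = 0.3·h(Tier 2) + 0.2·1 + 0.26·0 + 0.24·h(Tier 1)
Solving: h(Tier 2) = 0.5193, h(Tier 1) = 0.4681.
Starting from Tier 1, the probability is 0.4681.

0.4681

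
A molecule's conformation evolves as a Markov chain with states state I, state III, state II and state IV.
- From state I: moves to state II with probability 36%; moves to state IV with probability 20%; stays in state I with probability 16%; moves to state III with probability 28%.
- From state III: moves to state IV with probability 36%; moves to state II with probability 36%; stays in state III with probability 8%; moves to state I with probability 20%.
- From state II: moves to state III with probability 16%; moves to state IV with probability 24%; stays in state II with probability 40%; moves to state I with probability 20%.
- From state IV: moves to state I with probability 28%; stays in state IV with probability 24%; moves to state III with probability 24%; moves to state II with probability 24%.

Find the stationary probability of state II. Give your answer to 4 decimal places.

0.3432

Let the stationary distribution be π with π = πP and π_1 + π_2 + π_3 + π_4 = 1.
π_1 = 0.16·π_1 + 0.2·π_2 + 0.2·π_3 + 0.28·π_4
π_2 = 0.28·π_1 + 0.08·π_2 + 0.16·π_3 + 0.24·π_4
π_3 = 0.36·π_1 + 0.36·π_2 + 0.4·π_3 + 0.24·π_4
Solving with the normalization constraint gives π = (0.2119, 0.1905, 0.3432, 0.2544).
So the stationary probability of state II is 0.3432.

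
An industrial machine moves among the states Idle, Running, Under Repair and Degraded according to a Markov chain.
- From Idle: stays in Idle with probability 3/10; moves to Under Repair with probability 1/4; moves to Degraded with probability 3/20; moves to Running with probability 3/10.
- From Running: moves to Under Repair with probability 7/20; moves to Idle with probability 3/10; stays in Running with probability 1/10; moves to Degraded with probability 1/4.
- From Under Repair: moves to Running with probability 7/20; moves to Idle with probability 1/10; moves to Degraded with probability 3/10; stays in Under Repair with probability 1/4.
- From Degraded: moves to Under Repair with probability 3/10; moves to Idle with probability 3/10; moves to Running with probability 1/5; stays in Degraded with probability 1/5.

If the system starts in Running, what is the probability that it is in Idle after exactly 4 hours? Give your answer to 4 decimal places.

Propagate the distribution vector 4 hours from Running.
After 0 hours: (0.0000, 1.0000, 0.0000, 0.0000)
After 1 hour: (0.3000, 0.1000, 0.3500, 0.2500)
After 2 hours: (0.2300, 0.2725, 0.2725, 0.2250)
After 3 hours: (0.2455, 0.2366, 0.2885, 0.2294)
After 4 hours: (0.2423, 0.2442, 0.2851, 0.2284)
P(in Idle after 4 hours) = 0.2423

0.2423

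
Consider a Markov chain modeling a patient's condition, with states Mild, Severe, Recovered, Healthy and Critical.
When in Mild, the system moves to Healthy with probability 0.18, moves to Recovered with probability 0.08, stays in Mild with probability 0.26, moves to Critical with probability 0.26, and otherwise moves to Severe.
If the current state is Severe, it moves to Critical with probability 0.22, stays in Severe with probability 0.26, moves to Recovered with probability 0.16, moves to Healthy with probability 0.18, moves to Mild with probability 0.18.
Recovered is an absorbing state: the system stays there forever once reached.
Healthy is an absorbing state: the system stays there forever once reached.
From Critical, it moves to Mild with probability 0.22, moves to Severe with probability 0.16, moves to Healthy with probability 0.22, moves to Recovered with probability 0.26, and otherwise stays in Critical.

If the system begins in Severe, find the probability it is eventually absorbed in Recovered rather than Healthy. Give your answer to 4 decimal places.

Let h(s) be the probability of absorption at Recovered starting from transient state s. Then h(Recovered) = 1 and h(Healthy) = 0. By first-step analysis:
h(Mild) = 0.26·h(Mild) + 0.22·h(Severe) + 0.08·1 + 0.18·0 + 0.26·h(Critical)
h(Severe) = 0.18·h(Mild) + 0.26·h(Severe) + 0.16·1 + 0.18·0 + 0.22·h(Critical)
h(Critical) = 0.22·h(Mild) + 0.16·h(Severe) + 0.26·1 + 0.22·0 + 0.14·h(Critical)
Solving: h(Mild) = 0.4214, h(Severe) = 0.4664, h(Critical) = 0.4969.
Starting from Severe, the probability is 0.4664.

0.4664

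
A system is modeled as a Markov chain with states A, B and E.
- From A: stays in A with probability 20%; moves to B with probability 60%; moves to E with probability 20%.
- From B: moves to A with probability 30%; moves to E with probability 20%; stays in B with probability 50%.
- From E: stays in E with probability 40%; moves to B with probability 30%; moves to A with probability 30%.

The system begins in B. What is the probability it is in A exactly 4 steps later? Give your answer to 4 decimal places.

Propagate the distribution vector 4 steps from B.
After 0 steps: (0.0000, 1.0000, 0.0000)
After 1 step: (0.3000, 0.5000, 0.2000)
After 2 steps: (0.2700, 0.4900, 0.2400)
After 3 steps: (0.2730, 0.4790, 0.2480)
After 4 steps: (0.2727, 0.4777, 0.2496)
P(in A after 4 steps) = 0.2727

0.2727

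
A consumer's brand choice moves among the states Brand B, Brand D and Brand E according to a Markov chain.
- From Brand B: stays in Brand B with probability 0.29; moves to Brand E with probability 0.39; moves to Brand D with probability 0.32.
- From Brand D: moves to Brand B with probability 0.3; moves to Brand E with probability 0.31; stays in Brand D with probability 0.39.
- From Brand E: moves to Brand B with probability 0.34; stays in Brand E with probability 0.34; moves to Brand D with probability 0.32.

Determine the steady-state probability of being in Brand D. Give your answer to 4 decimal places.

Let the stationary distribution be π with π = πP and π_1 + π_2 + π_3 = 1.
π_1 = 0.29·π_1 + 0.3·π_2 + 0.34·π_3
π_2 = 0.32·π_1 + 0.39·π_2 + 0.32·π_3
Solving with the normalization constraint gives π = (0.3107, 0.3441, 0.3452).
So the stationary probability of Brand D is 0.3441.

0.3441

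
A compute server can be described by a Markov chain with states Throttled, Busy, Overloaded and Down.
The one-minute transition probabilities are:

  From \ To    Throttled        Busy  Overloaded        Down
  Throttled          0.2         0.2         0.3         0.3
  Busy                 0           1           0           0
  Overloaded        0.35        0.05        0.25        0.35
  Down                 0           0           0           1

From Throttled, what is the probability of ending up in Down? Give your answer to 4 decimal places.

0.6667

Let h(s) be the probability of absorption at Down starting from transient state s. Then h(Down) = 1 and h(Busy) = 0. By first-step analysis:
h(Throttled) = 0.2·h(Throttled) + 0.2·0 + 0.3·h(Overloaded) + 0.3·1
h(Overloaded) = 0.35·h(Throttled) + 0.05·0 + 0.25·h(Overloaded) + 0.35·1
Solving: h(Throttled) = 0.6667, h(Overloaded) = 0.7778.
Starting from Throttled, the probability is 0.6667.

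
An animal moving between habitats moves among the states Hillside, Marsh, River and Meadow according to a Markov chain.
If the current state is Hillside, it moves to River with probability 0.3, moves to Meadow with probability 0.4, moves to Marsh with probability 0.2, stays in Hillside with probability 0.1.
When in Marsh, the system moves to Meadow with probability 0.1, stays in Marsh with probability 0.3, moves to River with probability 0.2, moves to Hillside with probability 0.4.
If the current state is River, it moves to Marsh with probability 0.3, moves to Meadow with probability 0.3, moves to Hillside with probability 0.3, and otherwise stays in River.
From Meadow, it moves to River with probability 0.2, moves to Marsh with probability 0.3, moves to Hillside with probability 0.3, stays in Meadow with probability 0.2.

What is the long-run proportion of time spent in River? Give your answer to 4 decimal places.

0.2066

Let the stationary distribution be π with π = πP and π_1 + π_2 + π_3 + π_4 = 1.
π_1 = 0.1·π_1 + 0.4·π_2 + 0.3·π_3 + 0.3·π_4
π_2 = 0.2·π_1 + 0.3·π_2 + 0.3·π_3 + 0.3·π_4
π_3 = 0.3·π_1 + 0.2·π_2 + 0.1·π_3 + 0.2·π_4
Solving with the normalization constraint gives π = (0.2727, 0.2727, 0.2066, 0.2479).
So the stationary probability of River is 0.2066.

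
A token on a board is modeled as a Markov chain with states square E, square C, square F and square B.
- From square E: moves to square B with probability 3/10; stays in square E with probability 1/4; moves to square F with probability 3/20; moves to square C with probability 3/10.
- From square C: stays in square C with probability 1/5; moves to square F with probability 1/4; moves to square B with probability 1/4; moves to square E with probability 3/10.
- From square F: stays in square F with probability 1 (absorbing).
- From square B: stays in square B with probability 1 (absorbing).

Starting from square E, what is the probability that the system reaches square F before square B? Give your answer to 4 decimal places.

0.3824

Let h(s) be the probability of absorption at square F starting from transient state s. Then h(square F) = 1 and h(square B) = 0. By first-step analysis:
h(square E) = 0.25·h(square E) + 0.3·h(square C) + 0.15·1 + 0.3·0
h(square C) = 0.3·h(square E) + 0.2·h(square C) + 0.25·1 + 0.25·0
Solving: h(square E) = 0.3824, h(square C) = 0.4559.
Starting from square E, the probability is 0.3824.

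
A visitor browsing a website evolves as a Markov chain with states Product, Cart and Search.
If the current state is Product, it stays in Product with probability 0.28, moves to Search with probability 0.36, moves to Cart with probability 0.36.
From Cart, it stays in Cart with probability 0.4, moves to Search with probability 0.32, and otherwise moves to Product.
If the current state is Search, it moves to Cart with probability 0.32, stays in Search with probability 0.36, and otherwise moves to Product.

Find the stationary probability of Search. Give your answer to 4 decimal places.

0.3456

Let the stationary distribution be π with π = πP and π_1 + π_2 + π_3 = 1.
π_1 = 0.28·π_1 + 0.28·π_2 + 0.32·π_3
π_2 = 0.36·π_1 + 0.4·π_2 + 0.32·π_3
Solving with the normalization constraint gives π = (0.2938, 0.3606, 0.3456).
So the stationary probability of Search is 0.3456.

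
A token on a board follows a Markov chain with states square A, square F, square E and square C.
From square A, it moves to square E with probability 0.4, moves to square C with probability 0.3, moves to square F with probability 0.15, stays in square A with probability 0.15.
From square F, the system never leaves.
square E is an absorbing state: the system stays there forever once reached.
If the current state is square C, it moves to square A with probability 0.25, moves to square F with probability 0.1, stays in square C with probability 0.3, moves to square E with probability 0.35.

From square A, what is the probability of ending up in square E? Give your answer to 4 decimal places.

0.7404

Let h(s) be the probability of absorption at square E starting from transient state s. Then h(square E) = 1 and h(square F) = 0. By first-step analysis:
h(square A) = 0.15·h(square A) + 0.15·0 + 0.4·1 + 0.3·h(square C)
h(square C) = 0.25·h(square A) + 0.1·0 + 0.35·1 + 0.3·h(square C)
Solving: h(square A) = 0.7404, h(square C) = 0.7644.
Starting from square A, the probability is 0.7404.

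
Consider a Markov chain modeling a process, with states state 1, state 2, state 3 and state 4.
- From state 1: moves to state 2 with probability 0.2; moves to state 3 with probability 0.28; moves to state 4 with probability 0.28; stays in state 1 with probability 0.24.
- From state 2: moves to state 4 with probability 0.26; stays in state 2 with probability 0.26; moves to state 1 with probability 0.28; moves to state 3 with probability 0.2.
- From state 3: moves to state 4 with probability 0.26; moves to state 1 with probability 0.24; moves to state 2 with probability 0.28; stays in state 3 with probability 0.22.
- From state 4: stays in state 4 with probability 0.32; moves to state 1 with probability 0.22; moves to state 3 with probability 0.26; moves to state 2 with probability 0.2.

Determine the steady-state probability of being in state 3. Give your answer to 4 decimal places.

0.2412

Let the stationary distribution be π with π = πP and π_1 + π_2 + π_3 + π_4 = 1.
π_1 = 0.24·π_1 + 0.28·π_2 + 0.24·π_3 + 0.22·π_4
π_2 = 0.2·π_1 + 0.26·π_2 + 0.28·π_3 + 0.2·π_4
π_3 = 0.28·π_1 + 0.2·π_2 + 0.22·π_3 + 0.26·π_4
Solving with the normalization constraint gives π = (0.2437, 0.2333, 0.2412, 0.2818).
So the stationary probability of state 3 is 0.2412.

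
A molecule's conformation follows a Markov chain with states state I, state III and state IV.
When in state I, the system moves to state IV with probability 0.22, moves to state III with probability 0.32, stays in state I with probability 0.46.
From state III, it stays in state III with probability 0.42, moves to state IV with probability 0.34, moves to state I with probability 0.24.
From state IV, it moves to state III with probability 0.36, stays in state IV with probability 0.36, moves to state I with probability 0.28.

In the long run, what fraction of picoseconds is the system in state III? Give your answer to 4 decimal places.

0.3692

Let the stationary distribution be π with π = πP and π_1 + π_2 + π_3 = 1.
π_1 = 0.46·π_1 + 0.24·π_2 + 0.28·π_3
π_2 = 0.32·π_1 + 0.42·π_2 + 0.36·π_3
Solving with the normalization constraint gives π = (0.3235, 0.3692, 0.3073).
So the stationary probability of state III is 0.3692.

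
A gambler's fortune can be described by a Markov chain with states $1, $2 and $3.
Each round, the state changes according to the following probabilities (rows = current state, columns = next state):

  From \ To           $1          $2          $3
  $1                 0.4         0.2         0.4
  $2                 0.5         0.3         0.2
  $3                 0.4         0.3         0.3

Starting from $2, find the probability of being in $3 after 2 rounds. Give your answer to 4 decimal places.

Sum over the intermediate state after 1 round:
P = P($2→$1)·P($1→$3) + P($2→$2)·P($2→$3) + P($2→$3)·P($3→$3)
  = 0.5×0.4 + 0.3×0.2 + 0.2×0.3
  = 0.2000 + 0.0600 + 0.0600 = 0.3200

0.3200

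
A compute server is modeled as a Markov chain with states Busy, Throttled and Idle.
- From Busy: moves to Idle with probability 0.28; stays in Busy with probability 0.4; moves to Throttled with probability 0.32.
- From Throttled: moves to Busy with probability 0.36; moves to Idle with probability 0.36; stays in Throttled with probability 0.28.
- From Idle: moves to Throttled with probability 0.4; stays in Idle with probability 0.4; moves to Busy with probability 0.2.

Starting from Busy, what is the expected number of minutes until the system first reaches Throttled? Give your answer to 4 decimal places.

2.8947

Let t(s) be the expected number of minutes to first reach Throttled from state s, with t(Throttled) = 0. Conditioning on the first minute:
t(Busy) = 1 + 0.4·t(Busy) + 0.28·t(Idle)
t(Idle) = 1 + 0.2·t(Busy) + 0.4·t(Idle)
Solving: t(Busy) = 2.8947, t(Idle) = 2.6316.
Expected minutes from Busy to Throttled: 2.8947.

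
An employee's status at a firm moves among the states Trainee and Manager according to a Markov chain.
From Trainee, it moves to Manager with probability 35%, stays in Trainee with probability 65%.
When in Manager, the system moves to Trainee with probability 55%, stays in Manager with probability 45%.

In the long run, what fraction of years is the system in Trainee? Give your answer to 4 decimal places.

0.6111

Let the stationary distribution be π with π = πP and π_1 + π_2 = 1.
π_1 = 0.65·π_1 + 0.55·π_2
Solving with the normalization constraint gives π = (0.6111, 0.3889).
So the stationary probability of Trainee is 0.6111.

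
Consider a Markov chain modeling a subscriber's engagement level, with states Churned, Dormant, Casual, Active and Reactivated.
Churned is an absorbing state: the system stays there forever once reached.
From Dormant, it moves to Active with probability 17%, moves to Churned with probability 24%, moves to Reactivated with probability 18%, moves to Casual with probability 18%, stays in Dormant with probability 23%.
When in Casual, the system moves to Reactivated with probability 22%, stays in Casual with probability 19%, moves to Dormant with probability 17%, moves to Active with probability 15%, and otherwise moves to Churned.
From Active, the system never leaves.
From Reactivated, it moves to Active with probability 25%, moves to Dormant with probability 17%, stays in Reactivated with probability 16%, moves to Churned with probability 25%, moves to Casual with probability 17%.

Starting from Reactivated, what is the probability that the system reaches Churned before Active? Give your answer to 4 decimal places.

0.5359

Let h(s) be the probability of absorption at Churned starting from transient state s. Then h(Churned) = 1 and h(Active) = 0. By first-step analysis:
h(Dormant) = 0.24·1 + 0.23·h(Dormant) + 0.18·h(Casual) + 0.17·0 + 0.18·h(Reactivated)
h(Casual) = 0.27·1 + 0.17·h(Dormant) + 0.19·h(Casual) + 0.15·0 + 0.22·h(Reactivated)
h(Reactivated) = 0.25·1 + 0.17·h(Dormant) + 0.17·h(Casual) + 0.25·0 + 0.16·h(Reactivated)
Solving: h(Dormant) = 0.5772, h(Casual) = 0.6000, h(Reactivated) = 0.5359.
Starting from Reactivated, the probability is 0.5359.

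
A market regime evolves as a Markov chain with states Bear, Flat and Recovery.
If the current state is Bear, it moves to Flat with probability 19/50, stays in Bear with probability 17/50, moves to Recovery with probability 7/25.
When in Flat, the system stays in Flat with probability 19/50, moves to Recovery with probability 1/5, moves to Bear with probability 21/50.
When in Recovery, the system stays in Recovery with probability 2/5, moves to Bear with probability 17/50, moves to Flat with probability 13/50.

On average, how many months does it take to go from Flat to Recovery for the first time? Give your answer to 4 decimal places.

Let t(s) be the expected number of months to first reach Recovery from state s, with t(Recovery) = 0. Conditioning on the first month:
t(Bear) = 1 + 0.34·t(Bear) + 0.38·t(Flat)
t(Flat) = 1 + 0.42·t(Bear) + 0.38·t(Flat)
Solving: t(Bear) = 4.0064, t(Flat) = 4.3269.
Expected months from Flat to Recovery: 4.3269.

4.3269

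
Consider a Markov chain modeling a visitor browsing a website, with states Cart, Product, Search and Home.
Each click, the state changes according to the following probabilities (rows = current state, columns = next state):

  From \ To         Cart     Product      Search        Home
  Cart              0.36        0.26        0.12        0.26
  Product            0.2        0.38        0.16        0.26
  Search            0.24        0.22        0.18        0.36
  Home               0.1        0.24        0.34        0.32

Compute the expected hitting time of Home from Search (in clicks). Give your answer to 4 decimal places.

Let t(s) be the expected number of clicks to first reach Home from state s, with t(Home) = 0. Conditioning on the first click:
t(Cart) = 1 + 0.36·t(Cart) + 0.26·t(Product) + 0.12·t(Search)
t(Product) = 1 + 0.2·t(Cart) + 0.38·t(Product) + 0.16·t(Search)
t(Search) = 1 + 0.24·t(Cart) + 0.22·t(Product) + 0.18·t(Search)
Solving: t(Cart) = 3.6497, t(Product) = 3.6321, t(Search) = 3.2622.
Expected clicks from Search to Home: 3.2622.

3.2622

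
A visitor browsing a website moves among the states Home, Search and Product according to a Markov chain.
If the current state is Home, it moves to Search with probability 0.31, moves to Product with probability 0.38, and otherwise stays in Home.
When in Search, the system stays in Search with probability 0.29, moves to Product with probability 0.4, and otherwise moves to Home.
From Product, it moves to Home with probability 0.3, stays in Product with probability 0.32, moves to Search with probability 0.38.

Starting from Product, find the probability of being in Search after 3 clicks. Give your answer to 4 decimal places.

Propagate the distribution vector 3 clicks from Product.
After 0 clicks: (0.0000, 0.0000, 1.0000)
After 1 click: (0.3000, 0.3800, 0.3200)
After 2 clicks: (0.3068, 0.3248, 0.3684)
After 3 clicks: (0.3063, 0.3293, 0.3644)
P(in Search after 3 clicks) = 0.3293

0.3293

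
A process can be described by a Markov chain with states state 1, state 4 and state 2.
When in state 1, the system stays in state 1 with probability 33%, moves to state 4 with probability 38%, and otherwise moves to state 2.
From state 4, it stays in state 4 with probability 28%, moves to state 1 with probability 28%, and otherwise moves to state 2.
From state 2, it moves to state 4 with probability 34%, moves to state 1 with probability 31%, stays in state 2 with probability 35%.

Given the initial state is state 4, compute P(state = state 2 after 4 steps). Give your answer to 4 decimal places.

0.3615

Propagate the distribution vector 4 steps from state 4.
After 0 steps: (0.0000, 1.0000, 0.0000)
After 1 step: (0.2800, 0.2800, 0.4400)
After 2 steps: (0.3072, 0.3344, 0.3584)
After 3 steps: (0.3061, 0.3322, 0.3617)
After 4 steps: (0.3062, 0.3323, 0.3615)
P(in state 2 after 4 steps) = 0.3615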